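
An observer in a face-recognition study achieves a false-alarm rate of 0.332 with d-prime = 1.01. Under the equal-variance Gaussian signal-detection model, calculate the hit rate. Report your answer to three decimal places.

hit rate = 0.718

z(false-alarm rate) = z(0.332) = -0.4344
z(H) = z(FA) + d' = -0.4344 + 1.01 = 0.5756
hit rate = Φ(0.5756) = 0.7176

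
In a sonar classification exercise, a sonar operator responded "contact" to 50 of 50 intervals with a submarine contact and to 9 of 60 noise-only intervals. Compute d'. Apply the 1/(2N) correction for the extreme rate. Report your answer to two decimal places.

The hit rate is 50/50 = 1, so apply the 1/(2N) correction: H → 1 − 1/(2·50) = 0.99000.
z(H) = z(0.99000) = 2.326
z(FA) = z(0.15000) = -1.036
d' = 2.326 − (-1.036) = 3.362

d' = 3.36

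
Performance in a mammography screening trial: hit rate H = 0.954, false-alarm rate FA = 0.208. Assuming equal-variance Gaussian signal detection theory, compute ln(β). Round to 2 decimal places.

ln β = -1.09

z(H) = z(0.954) = 1.685
z(FA) = z(0.208) = -0.813
ln β = −½·[z(H)² − z(FA)²] = −0.5 × (2.839 − 0.661) = -1.089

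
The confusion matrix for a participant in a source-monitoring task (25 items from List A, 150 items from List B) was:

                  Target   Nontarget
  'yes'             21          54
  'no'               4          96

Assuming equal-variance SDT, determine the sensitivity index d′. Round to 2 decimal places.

H = 21/25 = 0.8400
FA = 54/150 = 0.3600
z(H) = 0.994
z(FA) = -0.358
d' = z(H) − z(FA) = 0.994 − (-0.358) = 1.352

d′ = 1.35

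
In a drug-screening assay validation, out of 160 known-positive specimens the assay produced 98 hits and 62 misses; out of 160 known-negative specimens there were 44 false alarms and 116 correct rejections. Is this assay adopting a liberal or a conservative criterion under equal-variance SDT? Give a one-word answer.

z(H) = 0.286, z(FA) = -0.598
c = −½·(z(H) + z(FA)) = 0.156
c > 0 → conservative criterion (biased toward responding “no”).

conservative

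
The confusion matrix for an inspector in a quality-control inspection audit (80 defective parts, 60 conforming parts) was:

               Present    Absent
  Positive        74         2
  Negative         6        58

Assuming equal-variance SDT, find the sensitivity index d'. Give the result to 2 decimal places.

d' = 3.27

H = 74/80 = 0.9250
FA = 2/60 = 0.0333
Φ⁻¹(H) = Φ⁻¹(0.9250) = 1.4395
Φ⁻¹(FA) = Φ⁻¹(0.0333) = -1.8344
d' = z(H) − z(FA) = 1.4395 − (-1.8344) = 3.2739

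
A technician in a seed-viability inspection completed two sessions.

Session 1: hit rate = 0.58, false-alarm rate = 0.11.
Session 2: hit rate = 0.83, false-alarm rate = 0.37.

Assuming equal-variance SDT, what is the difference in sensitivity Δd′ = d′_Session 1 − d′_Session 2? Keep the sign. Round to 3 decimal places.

Δd′ = 0.142

Session 1: z(0.58) = 0.2019, z(0.11) = -1.2265, d' = 1.4284
Session 2: z(0.83) = 0.9542, z(0.37) = -0.3319, d' = 1.2861
Δd' = d'_Session 1 − d'_Session 2 = 1.4284 − 1.2861 = 0.1423
Session 1 has the higher sensitivity.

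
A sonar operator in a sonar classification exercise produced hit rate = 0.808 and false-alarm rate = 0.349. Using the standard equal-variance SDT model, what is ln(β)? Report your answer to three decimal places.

Φ⁻¹(0.808) = 0.8705, Φ⁻¹(0.349) = -0.3880
ln β = −½·[z(H)² − z(FA)²] = −0.5 × (0.7578 − 0.1505) = -0.30365

ln β = -0.304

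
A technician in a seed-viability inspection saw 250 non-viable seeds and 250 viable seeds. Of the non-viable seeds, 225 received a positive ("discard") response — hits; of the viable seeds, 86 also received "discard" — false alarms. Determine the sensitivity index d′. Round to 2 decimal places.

d′ = 1.68

H = 225/250 = 0.9000
FA = 86/250 = 0.3440
Φ⁻¹(H) = Φ⁻¹(0.9000) = 1.2816
Φ⁻¹(FA) = Φ⁻¹(0.3440) = -0.4016
d' = z(H) − z(FA) = 1.2816 − (-0.4016) = 1.6832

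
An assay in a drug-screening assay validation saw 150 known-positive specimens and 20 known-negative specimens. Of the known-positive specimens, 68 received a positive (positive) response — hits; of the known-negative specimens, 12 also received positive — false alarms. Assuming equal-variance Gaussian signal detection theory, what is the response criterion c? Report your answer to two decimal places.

H = 68/150 = 0.4533
FA = 12/20 = 0.6000
Φ⁻¹(0.4533) = -0.117, Φ⁻¹(0.6000) = 0.253
c = −½·[z(H) + z(FA)] = −0.5 × (-0.117 + 0.253) = -0.068

c = -0.07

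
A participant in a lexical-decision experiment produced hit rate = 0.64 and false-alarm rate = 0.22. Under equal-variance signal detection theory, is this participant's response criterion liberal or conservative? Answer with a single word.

z(H) = 0.358, z(FA) = -0.772
c = −½·(z(H) + z(FA)) = 0.207
c > 0 → conservative criterion (biased toward responding “no”).

conservative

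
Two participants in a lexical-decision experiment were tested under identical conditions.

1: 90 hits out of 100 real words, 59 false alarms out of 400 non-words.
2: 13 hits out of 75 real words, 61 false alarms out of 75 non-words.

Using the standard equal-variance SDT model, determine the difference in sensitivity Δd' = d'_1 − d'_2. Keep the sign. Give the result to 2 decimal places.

Δd' = 4.16

1: z(0.9000) = 1.282, z(0.1475) = -1.047, d' = 2.329
2: z(0.1733) = -0.941, z(0.8133) = 0.890, d' = -1.831
Δd' = d'_1 − d'_2 = 2.329 − (-1.831) = 4.160
1 has the higher sensitivity.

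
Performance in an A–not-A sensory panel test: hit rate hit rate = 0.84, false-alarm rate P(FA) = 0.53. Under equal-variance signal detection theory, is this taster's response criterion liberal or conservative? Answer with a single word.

z(H) = 0.994, z(FA) = 0.075
c = −½·(z(H) + z(FA)) = -0.5345
c < 0 → liberal criterion (biased toward responding “yes”).

liberal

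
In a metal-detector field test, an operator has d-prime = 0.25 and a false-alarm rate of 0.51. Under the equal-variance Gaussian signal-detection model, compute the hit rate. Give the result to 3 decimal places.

hit rate = 0.608

z(false-alarm rate) = z(0.51) = 0.0251
z(H) = z(FA) + d' = 0.0251 + 0.25 = 0.2751
hit rate = Φ(0.2751) = 0.6084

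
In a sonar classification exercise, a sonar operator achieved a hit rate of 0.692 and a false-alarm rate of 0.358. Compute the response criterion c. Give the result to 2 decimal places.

z(H) = 0.5015
z(FA) = -0.3638
c = −½·[z(H) + z(FA)] = −0.5 × (0.5015 + (-0.3638)) = -0.06885

c = -0.07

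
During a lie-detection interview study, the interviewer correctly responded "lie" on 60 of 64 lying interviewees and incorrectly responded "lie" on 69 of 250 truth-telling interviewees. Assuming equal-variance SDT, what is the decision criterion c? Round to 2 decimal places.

c = -0.47

H = 60/64 = 0.9375
FA = 69/250 = 0.2760
z(H) = 1.534
z(FA) = -0.595
c = −½·[z(H) + z(FA)] = −0.5 × (1.534 + (-0.595)) = -0.4695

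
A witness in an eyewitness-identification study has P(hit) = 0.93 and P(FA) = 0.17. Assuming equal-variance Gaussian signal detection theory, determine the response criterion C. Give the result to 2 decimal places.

C = -0.26

Φ⁻¹(0.93) = 1.476, Φ⁻¹(0.17) = -0.954
c = −½·[z(H) + z(FA)] = −0.5 × (1.476 + (-0.954)) = -0.261
c < 0: the witness has a liberal response bias.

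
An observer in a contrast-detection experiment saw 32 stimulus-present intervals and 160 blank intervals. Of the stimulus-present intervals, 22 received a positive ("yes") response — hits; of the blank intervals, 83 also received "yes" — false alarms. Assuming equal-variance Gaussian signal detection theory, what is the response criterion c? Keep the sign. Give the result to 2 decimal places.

H = 22/32 = 0.6875
FA = 83/160 = 0.5188
z(H) = z(0.6875) = 0.489
z(FA) = z(0.5188) = 0.047
c = −½·[z(H) + z(FA)] = −0.5 × (0.489 + 0.047) = -0.268
c < 0: the observer has a liberal response bias.

c = -0.27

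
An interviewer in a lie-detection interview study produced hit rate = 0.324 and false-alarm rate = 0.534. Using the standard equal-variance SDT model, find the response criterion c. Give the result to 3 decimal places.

z(H) = z(0.324) = -0.4565
z(FA) = z(0.534) = 0.0853
c = −½·[z(H) + z(FA)] = −0.5 × (-0.4565 + 0.0853) = 0.1856
c > 0: the interviewer has a conservative response bias.

c = 0.186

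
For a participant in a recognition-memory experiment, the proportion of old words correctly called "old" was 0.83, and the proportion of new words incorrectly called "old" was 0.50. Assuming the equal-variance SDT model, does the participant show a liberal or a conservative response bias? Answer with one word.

liberal

z(H) = 0.954, z(FA) = 0.000
c = −½·(z(H) + z(FA)) = -0.477
c < 0 → liberal criterion (biased toward responding “yes”).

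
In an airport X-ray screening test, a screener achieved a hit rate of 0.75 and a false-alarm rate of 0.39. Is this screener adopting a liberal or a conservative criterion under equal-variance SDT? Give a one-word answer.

liberal

z(H) = 0.674, z(FA) = -0.279
c = −½·(z(H) + z(FA)) = -0.1975
c < 0 → liberal criterion (biased toward responding “yes”).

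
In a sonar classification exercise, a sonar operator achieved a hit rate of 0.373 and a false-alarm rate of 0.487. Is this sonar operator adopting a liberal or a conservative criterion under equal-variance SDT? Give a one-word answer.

z(H) = -0.324, z(FA) = -0.033
c = −½·(z(H) + z(FA)) = 0.1785
c > 0 → conservative criterion (biased toward responding “no”).

conservative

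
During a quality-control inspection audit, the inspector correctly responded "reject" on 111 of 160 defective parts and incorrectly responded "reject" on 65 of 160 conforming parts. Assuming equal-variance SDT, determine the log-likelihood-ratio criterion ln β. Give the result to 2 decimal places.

H = 111/160 = 0.6937
FA = 65/160 = 0.4062
Φ⁻¹(0.6937) = 0.506, Φ⁻¹(0.4062) = -0.237
ln β = −½·[z(H)² − z(FA)²] = −0.5 × (0.256 − 0.056) = -0.100

ln β = -0.10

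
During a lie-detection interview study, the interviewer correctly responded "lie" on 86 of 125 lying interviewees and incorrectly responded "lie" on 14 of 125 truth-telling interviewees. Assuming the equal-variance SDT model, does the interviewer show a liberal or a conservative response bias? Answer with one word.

z(H) = 0.490, z(FA) = -1.216
c = −½·(z(H) + z(FA)) = 0.363
c > 0 → conservative criterion (biased toward responding “no”).

conservative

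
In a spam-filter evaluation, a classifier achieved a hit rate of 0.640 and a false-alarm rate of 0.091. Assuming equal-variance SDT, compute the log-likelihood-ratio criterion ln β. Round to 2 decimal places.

ln β = 0.83

z(H) = z(0.640) = 0.358
z(FA) = z(0.091) = -1.335
ln β = −½·[z(H)² − z(FA)²] = −0.5 × (0.128 − 1.782) = 0.827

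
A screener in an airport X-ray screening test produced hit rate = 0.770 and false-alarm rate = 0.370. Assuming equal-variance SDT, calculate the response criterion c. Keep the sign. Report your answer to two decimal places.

c = -0.20

Φ⁻¹(0.770) = 0.739, Φ⁻¹(0.370) = -0.332
c = −½·[z(H) + z(FA)] = −0.5 × (0.739 + (-0.332)) = -0.2035
c < 0: the screener has a liberal response bias.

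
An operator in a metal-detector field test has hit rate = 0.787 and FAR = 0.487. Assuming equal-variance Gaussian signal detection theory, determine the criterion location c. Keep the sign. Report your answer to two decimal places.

z(H) = z(0.787) = 0.7961
z(FA) = z(0.487) = -0.0326
c = −½·[z(H) + z(FA)] = −0.5 × (0.7961 + (-0.0326)) = -0.38175
c < 0: the operator has a liberal response bias.

c = -0.38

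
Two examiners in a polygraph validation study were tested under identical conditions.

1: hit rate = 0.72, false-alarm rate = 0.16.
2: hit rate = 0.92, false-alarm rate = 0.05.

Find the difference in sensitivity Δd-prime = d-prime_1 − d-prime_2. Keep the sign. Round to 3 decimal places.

Δd-prime = -1.473

1: z(0.72) = 0.5828, z(0.16) = -0.9945, d' = 1.5773
2: z(0.92) = 1.4051, z(0.05) = -1.6449, d' = 3.0500
Δd' = d'_1 − d'_2 = 1.5773 − 3.0500 = -1.4727
2 has the higher sensitivity.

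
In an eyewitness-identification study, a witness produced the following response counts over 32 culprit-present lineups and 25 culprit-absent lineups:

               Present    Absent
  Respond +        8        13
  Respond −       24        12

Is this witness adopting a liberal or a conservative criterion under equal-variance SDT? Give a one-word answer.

conservative

z(H) = -0.674, z(FA) = 0.050
c = −½·(z(H) + z(FA)) = 0.312
c > 0 → conservative criterion (biased toward responding “no”).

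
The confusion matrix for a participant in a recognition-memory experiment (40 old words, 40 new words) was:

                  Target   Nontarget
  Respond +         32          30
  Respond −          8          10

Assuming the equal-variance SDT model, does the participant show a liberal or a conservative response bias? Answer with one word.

liberal

z(H) = 0.842, z(FA) = 0.674
c = −½·(z(H) + z(FA)) = -0.758
c < 0 → liberal criterion (biased toward responding “yes”).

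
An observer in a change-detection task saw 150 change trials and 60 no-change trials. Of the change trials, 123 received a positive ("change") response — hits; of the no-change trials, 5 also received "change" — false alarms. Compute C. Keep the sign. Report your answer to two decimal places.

C = 0.23

H = 123/150 = 0.8200
FA = 5/60 = 0.0833
z(0.8200) = 0.9154, z(0.0833) = -1.3832
c = −½·[z(H) + z(FA)] = −0.5 × (0.9154 + (-1.3832)) = 0.2339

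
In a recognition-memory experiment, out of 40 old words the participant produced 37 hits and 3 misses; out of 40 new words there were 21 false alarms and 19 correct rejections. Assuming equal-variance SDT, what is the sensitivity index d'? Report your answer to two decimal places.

d' = 1.38

H = 37/40 = 0.9250
FA = 21/40 = 0.5250
Φ⁻¹(H) = 1.4395
Φ⁻¹(FA) = 0.0627
d' = z(H) − z(FA) = 1.4395 − 0.0627 = 1.3768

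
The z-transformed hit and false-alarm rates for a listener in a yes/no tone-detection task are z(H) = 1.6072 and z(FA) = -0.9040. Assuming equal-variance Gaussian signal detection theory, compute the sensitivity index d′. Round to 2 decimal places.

d' = z(H) − z(FA) = 1.6072 − (-0.9040) = 2.5112

d′ = 2.51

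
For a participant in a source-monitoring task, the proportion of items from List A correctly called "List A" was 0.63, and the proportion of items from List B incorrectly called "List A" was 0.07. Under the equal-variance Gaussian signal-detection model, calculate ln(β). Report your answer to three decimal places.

ln β = 1.034

z(H) = z(0.63) = 0.3319
z(FA) = z(0.07) = -1.4758
ln β = −½·[z(H)² − z(FA)²] = −0.5 × (0.1102 − 2.1780) = 1.0339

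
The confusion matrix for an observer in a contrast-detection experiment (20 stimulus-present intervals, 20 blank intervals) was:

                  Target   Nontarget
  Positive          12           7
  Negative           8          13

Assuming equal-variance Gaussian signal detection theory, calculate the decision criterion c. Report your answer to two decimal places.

c = 0.07

H = 12/20 = 0.6000
FA = 7/20 = 0.3500
Φ⁻¹(H) = Φ⁻¹(0.6000) = 0.2533
Φ⁻¹(FA) = Φ⁻¹(0.3500) = -0.3853
c = −½·[z(H) + z(FA)] = −0.5 × (0.2533 + (-0.3853)) = 0.0660
c > 0: the observer has a conservative response bias.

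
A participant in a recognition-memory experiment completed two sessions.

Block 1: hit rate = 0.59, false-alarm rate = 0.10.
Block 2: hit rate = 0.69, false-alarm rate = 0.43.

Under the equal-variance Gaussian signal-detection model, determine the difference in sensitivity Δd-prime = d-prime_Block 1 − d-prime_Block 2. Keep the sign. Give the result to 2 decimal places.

Δd-prime = 0.84

Block 1: z(0.59) = 0.228, z(0.10) = -1.282, d' = 1.510
Block 2: z(0.69) = 0.496, z(0.43) = -0.176, d' = 0.672
Δd' = d'_Block 1 − d'_Block 2 = 1.510 − 0.672 = 0.838
Block 1 has the higher sensitivity.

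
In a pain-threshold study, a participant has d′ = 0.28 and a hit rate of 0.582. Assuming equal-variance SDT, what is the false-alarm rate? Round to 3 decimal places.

false-alarm rate = 0.471

z(hit rate) = z(0.582) = 0.2070
z(FA) = z(H) − d' = 0.2070 − 0.28 = -0.0730
false-alarm rate = Φ(-0.0730) = 0.4709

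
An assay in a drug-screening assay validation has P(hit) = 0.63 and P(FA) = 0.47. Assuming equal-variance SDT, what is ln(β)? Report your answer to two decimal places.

Φ⁻¹(H) = Φ⁻¹(0.63) = 0.332
Φ⁻¹(FA) = Φ⁻¹(0.47) = -0.075
ln β = −½·[z(H)² − z(FA)²] = −0.5 × (0.110 − 0.006) = -0.052

ln β = -0.05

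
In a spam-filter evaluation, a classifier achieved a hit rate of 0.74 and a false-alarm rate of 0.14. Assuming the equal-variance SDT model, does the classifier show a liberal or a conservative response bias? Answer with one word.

z(H) = 0.643, z(FA) = -1.080
c = −½·(z(H) + z(FA)) = 0.2185
c > 0 → conservative criterion (biased toward responding “no”).

conservative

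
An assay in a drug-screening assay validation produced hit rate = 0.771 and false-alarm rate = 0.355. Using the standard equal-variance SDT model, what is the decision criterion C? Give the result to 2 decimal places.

C = -0.19

z(H) = z(0.771) = 0.742
z(FA) = z(0.355) = -0.372
c = −½·[z(H) + z(FA)] = −0.5 × (0.742 + (-0.372)) = -0.185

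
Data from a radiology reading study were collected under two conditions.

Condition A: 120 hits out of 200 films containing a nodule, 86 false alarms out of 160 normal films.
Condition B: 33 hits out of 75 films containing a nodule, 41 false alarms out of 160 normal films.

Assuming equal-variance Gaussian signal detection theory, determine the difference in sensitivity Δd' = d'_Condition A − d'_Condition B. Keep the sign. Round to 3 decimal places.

Δd' = -0.345

Condition A: z(0.6000) = 0.2533, z(0.5375) = 0.0941, d' = 0.1592
Condition B: z(0.4400) = -0.1510, z(0.2562) = -0.6551, d' = 0.5041
Δd' = d'_Condition A − d'_Condition B = 0.1592 − 0.5041 = -0.3449
Condition B has the higher sensitivity.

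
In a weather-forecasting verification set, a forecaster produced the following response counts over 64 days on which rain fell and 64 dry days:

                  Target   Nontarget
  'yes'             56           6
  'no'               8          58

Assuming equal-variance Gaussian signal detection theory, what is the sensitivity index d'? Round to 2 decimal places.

d' = 2.47

H = 56/64 = 0.8750
FA = 6/64 = 0.0938
z(0.8750) = 1.150, z(0.0938) = -1.318
d' = z(H) − z(FA) = 1.150 − (-1.318) = 2.468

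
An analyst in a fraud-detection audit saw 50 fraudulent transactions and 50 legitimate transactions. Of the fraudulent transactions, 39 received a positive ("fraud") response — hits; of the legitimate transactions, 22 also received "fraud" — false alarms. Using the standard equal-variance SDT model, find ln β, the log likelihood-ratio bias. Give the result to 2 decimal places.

H = 39/50 = 0.7800
FA = 22/50 = 0.4400
z(0.7800) = 0.772, z(0.4400) = -0.151
ln β = −½·[z(H)² − z(FA)²] = −0.5 × (0.596 − 0.023) = -0.2865

ln β = -0.29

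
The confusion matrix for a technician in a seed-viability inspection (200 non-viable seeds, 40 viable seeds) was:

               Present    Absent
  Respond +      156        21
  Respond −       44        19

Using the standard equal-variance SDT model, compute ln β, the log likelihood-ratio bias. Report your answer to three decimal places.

H = 156/200 = 0.7800
FA = 21/40 = 0.5250
z(H) = 0.7722
z(FA) = 0.0627
ln β = −½·[z(H)² − z(FA)²] = −0.5 × (0.5963 − 0.0039) = -0.2962

ln β = -0.296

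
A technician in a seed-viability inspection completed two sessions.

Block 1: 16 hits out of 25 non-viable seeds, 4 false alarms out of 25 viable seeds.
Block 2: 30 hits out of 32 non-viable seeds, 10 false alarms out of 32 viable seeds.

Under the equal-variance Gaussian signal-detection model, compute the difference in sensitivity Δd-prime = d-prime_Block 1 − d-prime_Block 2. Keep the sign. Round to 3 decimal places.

Δd-prime = -0.670

Block 1: z(0.6400) = 0.3585, z(0.1600) = -0.9945, d' = 1.3530
Block 2: z(0.9375) = 1.5341, z(0.3125) = -0.4888, d' = 2.0229
Δd' = d'_Block 1 − d'_Block 2 = 1.3530 − 2.0229 = -0.6699
Block 2 has the higher sensitivity.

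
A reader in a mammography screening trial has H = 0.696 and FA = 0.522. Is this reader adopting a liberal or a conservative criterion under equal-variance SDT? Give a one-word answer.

liberal

z(H) = 0.513, z(FA) = 0.055
c = −½·(z(H) + z(FA)) = -0.284
c < 0 → liberal criterion (biased toward responding “yes”).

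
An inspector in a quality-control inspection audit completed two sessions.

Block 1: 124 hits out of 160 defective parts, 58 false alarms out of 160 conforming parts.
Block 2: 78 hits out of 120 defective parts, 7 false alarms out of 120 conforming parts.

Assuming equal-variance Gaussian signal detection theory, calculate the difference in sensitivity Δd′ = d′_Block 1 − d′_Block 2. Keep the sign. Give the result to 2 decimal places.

Block 1: z(0.7750) = 0.755, z(0.3625) = -0.352, d' = 1.107
Block 2: z(0.6500) = 0.385, z(0.0583) = -1.569, d' = 1.954
Δd' = d'_Block 1 − d'_Block 2 = 1.107 − 1.954 = -0.847
Block 2 has the higher sensitivity.

Δd′ = -0.85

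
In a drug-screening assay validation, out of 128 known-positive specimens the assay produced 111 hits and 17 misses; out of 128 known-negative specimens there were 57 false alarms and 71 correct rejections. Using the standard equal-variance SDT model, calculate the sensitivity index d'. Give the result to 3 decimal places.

H = 111/128 = 0.8672
FA = 57/128 = 0.4453
z(H) = 1.1133
z(FA) = -0.1375
d' = z(H) − z(FA) = 1.1133 − (-0.1375) = 1.2508

d' = 1.251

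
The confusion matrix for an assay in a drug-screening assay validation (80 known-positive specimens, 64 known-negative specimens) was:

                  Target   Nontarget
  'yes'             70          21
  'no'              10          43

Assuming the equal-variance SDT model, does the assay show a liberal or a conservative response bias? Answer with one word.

liberal

z(H) = 1.150, z(FA) = -0.445
c = −½·(z(H) + z(FA)) = -0.3525
c < 0 → liberal criterion (biased toward responding “yes”).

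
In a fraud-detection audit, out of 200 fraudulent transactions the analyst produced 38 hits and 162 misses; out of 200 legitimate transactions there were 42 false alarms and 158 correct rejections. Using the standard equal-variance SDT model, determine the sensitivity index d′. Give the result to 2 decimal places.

H = 38/200 = 0.1900
FA = 42/200 = 0.2100
z(H) = z(0.1900) = -0.8779
z(FA) = z(0.2100) = -0.8064
d' = z(H) − z(FA) = -0.8779 − (-0.8064) = -0.0715

d′ = -0.07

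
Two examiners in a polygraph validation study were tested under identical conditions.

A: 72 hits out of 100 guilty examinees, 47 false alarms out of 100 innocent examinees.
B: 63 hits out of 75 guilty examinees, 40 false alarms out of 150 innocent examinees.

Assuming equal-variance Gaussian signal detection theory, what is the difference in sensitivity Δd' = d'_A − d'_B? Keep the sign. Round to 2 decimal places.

Δd' = -0.96

A: z(0.7200) = 0.583, z(0.4700) = -0.075, d' = 0.658
B: z(0.8400) = 0.994, z(0.2667) = -0.623, d' = 1.617
Δd' = d'_A − d'_B = 0.658 − 1.617 = -0.959
B has the higher sensitivity.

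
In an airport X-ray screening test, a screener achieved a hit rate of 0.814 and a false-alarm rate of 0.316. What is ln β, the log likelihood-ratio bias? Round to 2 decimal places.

ln β = -0.28

Φ⁻¹(0.814) = 0.893, Φ⁻¹(0.316) = -0.479
ln β = −½·[z(H)² − z(FA)²] = −0.5 × (0.797 − 0.229) = -0.284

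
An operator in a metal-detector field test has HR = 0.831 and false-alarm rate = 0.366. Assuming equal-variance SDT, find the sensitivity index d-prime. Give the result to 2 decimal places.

z(0.831) = 0.9581, z(0.366) = -0.3425
d' = z(H) − z(FA) = 0.9581 − (-0.3425) = 1.3006

d-prime = 1.30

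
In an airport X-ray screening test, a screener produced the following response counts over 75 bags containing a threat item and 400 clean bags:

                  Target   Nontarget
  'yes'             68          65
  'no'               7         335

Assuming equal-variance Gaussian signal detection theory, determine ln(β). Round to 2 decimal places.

H = 68/75 = 0.9067
FA = 65/400 = 0.1625
Φ⁻¹(H) = 1.321
Φ⁻¹(FA) = -0.984
ln β = −½·[z(H)² − z(FA)²] = −0.5 × (1.745 − 0.968) = -0.3885

ln β = -0.39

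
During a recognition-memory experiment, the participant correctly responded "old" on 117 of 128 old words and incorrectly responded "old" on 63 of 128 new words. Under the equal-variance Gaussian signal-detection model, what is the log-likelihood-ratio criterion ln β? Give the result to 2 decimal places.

H = 117/128 = 0.9141
FA = 63/128 = 0.4922
Φ⁻¹(0.9141) = 1.366, Φ⁻¹(0.4922) = -0.020
ln β = −½·[z(H)² − z(FA)²] = −0.5 × (1.866 − 0.000) = -0.933

ln β = -0.93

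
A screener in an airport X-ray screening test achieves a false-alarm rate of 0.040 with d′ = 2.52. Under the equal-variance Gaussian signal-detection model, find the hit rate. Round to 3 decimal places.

z(false-alarm rate) = z(0.040) = -1.7507
z(H) = z(FA) + d' = -1.7507 + 2.52 = 0.7693
hit rate = Φ(0.7693) = 0.7791

hit rate = 0.779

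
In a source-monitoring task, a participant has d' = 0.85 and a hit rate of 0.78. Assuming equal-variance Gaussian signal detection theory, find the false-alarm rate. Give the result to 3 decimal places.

z(hit rate) = z(0.78) = 0.7722
z(FA) = z(H) − d' = 0.7722 − 0.85 = -0.0778
false-alarm rate = Φ(-0.0778) = 0.4690

false-alarm rate = 0.469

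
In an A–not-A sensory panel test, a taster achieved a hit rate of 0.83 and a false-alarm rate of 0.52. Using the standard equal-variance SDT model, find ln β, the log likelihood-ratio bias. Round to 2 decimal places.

Φ⁻¹(0.83) = 0.954, Φ⁻¹(0.52) = 0.050
ln β = −½·[z(H)² − z(FA)²] = −0.5 × (0.910 − 0.003) = -0.4535

ln β = -0.45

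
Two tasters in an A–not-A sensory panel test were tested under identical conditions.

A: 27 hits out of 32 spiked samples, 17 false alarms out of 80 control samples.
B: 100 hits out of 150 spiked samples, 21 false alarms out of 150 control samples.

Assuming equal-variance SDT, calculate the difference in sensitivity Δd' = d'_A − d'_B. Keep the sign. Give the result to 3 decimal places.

A: z(0.8438) = 1.0102, z(0.2125) = -0.7978, d' = 1.8080
B: z(0.6667) = 0.4308, z(0.1400) = -1.0803, d' = 1.5111
Δd' = d'_A − d'_B = 1.8080 − 1.5111 = 0.2969
A has the higher sensitivity.

Δd' = 0.297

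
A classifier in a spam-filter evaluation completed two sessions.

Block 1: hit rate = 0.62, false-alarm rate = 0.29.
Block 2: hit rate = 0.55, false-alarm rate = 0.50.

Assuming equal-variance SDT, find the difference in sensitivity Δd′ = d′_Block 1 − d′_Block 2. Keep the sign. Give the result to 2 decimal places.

Δd′ = 0.73

Block 1: z(0.62) = 0.305, z(0.29) = -0.553, d' = 0.858
Block 2: z(0.55) = 0.126, z(0.50) = 0.000, d' = 0.126
Δd' = d'_Block 1 − d'_Block 2 = 0.858 − 0.126 = 0.732
Block 1 has the higher sensitivity.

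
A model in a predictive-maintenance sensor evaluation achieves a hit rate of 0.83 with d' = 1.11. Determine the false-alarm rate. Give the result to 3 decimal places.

z(hit rate) = z(0.83) = 0.9542
z(FA) = z(H) − d' = 0.9542 − 1.11 = -0.1558
false-alarm rate = Φ(-0.1558) = 0.4381

false-alarm rate = 0.438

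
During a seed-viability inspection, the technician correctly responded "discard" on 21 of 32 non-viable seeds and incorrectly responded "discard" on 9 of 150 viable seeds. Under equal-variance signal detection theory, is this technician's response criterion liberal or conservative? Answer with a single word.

conservative

z(H) = 0.402, z(FA) = -1.555
c = −½·(z(H) + z(FA)) = 0.5765
c > 0 → conservative criterion (biased toward responding “no”).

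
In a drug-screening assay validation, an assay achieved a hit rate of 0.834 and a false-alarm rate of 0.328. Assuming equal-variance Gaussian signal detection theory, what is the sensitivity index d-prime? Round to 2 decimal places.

Φ⁻¹(H) = Φ⁻¹(0.834) = 0.970
Φ⁻¹(FA) = Φ⁻¹(0.328) = -0.445
d' = z(H) − z(FA) = 0.970 − (-0.445) = 1.415

d-prime = 1.42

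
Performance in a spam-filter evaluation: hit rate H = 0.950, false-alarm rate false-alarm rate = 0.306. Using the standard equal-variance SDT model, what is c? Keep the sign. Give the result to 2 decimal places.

z(H) = 1.6449
z(FA) = -0.5072
c = −½·[z(H) + z(FA)] = −0.5 × (1.6449 + (-0.5072)) = -0.56885

c = -0.57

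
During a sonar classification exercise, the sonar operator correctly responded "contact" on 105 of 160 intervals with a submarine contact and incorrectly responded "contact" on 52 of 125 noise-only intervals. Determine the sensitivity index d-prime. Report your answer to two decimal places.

H = 105/160 = 0.6562
FA = 52/125 = 0.4160
Φ⁻¹(H) = Φ⁻¹(0.6562) = 0.402
Φ⁻¹(FA) = Φ⁻¹(0.4160) = -0.212
d' = z(H) − z(FA) = 0.402 − (-0.212) = 0.614

d-prime = 0.61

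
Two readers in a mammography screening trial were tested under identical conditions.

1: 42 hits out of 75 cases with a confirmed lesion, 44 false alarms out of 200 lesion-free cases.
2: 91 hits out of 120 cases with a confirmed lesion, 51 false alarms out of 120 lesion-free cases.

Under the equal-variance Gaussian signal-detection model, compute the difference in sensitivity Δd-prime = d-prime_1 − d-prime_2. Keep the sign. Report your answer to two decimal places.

Δd-prime = 0.03

1: z(0.5600) = 0.151, z(0.2200) = -0.772, d' = 0.923
2: z(0.7583) = 0.701, z(0.4250) = -0.189, d' = 0.890
Δd' = d'_1 − d'_2 = 0.923 − 0.890 = 0.033
1 has the higher sensitivity.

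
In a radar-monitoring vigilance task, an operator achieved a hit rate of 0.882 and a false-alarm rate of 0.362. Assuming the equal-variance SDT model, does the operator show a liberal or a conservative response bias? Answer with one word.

liberal

z(H) = 1.185, z(FA) = -0.353
c = −½·(z(H) + z(FA)) = -0.416
c < 0 → liberal criterion (biased toward responding “yes”).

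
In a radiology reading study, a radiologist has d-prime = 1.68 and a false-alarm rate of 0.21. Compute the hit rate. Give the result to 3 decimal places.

z(false-alarm rate) = z(0.21) = -0.8064
z(H) = z(FA) + d' = -0.8064 + 1.68 = 0.8736
hit rate = Φ(0.8736) = 0.8088

hit rate = 0.809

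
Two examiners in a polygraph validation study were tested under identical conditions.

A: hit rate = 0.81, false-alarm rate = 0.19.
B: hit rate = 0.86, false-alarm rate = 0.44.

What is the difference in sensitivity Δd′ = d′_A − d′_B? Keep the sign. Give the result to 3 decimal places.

Δd′ = 0.525

A: z(0.81) = 0.8779, z(0.19) = -0.8779, d' = 1.7558
B: z(0.86) = 1.0803, z(0.44) = -0.1510, d' = 1.2313
Δd' = d'_A − d'_B = 1.7558 − 1.2313 = 0.5245
A has the higher sensitivity.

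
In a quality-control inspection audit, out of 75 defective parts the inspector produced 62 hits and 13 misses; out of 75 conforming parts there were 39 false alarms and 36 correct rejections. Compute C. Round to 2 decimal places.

H = 62/75 = 0.8267
FA = 39/75 = 0.5200
z(H) = 0.941
z(FA) = 0.050
c = −½·[z(H) + z(FA)] = −0.5 × (0.941 + 0.050) = -0.4955

C = -0.50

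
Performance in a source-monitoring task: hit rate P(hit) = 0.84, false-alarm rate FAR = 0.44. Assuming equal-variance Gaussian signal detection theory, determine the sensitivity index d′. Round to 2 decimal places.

z(H) = z(0.84) = 0.994
z(FA) = z(0.44) = -0.151
d' = z(H) − z(FA) = 0.994 − (-0.151) = 1.145

d′ = 1.15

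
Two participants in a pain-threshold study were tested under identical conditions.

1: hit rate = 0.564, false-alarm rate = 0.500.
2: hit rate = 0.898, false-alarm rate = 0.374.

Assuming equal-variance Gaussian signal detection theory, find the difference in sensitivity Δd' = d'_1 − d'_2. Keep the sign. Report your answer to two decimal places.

Δd' = -1.43

1: z(0.564) = 0.161, z(0.500) = 0.000, d' = 0.161
2: z(0.898) = 1.270, z(0.374) = -0.321, d' = 1.591
Δd' = d'_1 − d'_2 = 0.161 − 1.591 = -1.430
2 has the higher sensitivity.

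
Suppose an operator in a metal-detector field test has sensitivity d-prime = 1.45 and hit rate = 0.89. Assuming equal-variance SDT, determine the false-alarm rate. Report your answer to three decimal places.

false-alarm rate = 0.412

z(hit rate) = z(0.89) = 1.2265
z(FA) = z(H) − d' = 1.2265 − 1.45 = -0.2235
false-alarm rate = Φ(-0.2235) = 0.4116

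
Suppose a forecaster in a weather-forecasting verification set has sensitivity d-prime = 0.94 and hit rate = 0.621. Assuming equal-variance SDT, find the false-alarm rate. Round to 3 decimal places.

false-alarm rate = 0.264

z(hit rate) = z(0.621) = 0.3081
z(FA) = z(H) − d' = 0.3081 − 0.94 = -0.6319
false-alarm rate = Φ(-0.6319) = 0.2637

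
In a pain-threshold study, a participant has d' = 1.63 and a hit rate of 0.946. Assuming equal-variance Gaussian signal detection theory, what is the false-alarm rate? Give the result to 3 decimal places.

false-alarm rate = 0.491

z(hit rate) = z(0.946) = 1.6072
z(FA) = z(H) − d' = 1.6072 − 1.63 = -0.0228
false-alarm rate = Φ(-0.0228) = 0.4909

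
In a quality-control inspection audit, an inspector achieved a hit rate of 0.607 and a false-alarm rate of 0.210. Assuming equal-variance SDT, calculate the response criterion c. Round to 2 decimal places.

c = 0.27

z(0.607) = 0.272, z(0.210) = -0.806
c = −½·[z(H) + z(FA)] = −0.5 × (0.272 + (-0.806)) = 0.267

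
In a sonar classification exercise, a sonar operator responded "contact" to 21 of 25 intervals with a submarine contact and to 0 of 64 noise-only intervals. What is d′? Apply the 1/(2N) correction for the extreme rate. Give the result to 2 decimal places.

The false-alarm rate is 0/64 = 0, so apply the 1/(2N) correction: FA → 1/(2·64) = 0.00781.
z(H) = z(0.84000) = 0.994
z(FA) = z(0.00781) = -2.418
d' = 0.994 − (-2.418) = 3.412

d′ = 3.41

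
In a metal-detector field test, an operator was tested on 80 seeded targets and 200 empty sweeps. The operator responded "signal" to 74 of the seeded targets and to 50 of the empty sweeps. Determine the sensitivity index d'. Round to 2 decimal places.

H = 74/80 = 0.9250
FA = 50/200 = 0.2500
Φ⁻¹(0.9250) = 1.440, Φ⁻¹(0.2500) = -0.674
d' = z(H) − z(FA) = 1.440 − (-0.674) = 2.114

d' = 2.11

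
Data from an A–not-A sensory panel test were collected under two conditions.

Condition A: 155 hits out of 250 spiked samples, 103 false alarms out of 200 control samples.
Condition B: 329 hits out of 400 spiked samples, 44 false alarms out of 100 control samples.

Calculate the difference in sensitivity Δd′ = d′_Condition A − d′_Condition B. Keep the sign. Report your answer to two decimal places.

Condition A: z(0.6200) = 0.305, z(0.5150) = 0.038, d' = 0.267
Condition B: z(0.8225) = 0.925, z(0.4400) = -0.151, d' = 1.076
Δd' = d'_Condition A − d'_Condition B = 0.267 − 1.076 = -0.809
Condition B has the higher sensitivity.

Δd′ = -0.81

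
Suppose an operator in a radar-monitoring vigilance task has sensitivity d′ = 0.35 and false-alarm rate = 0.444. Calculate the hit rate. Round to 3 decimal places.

hit rate = 0.583

z(false-alarm rate) = z(0.444) = -0.1408
z(H) = z(FA) + d' = -0.1408 + 0.35 = 0.2092
hit rate = Φ(0.2092) = 0.5829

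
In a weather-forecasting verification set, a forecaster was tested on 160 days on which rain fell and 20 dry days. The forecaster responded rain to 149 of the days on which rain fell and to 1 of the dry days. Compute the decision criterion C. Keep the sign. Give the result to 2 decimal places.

C = 0.08

H = 149/160 = 0.9313
FA = 1/20 = 0.0500
Φ⁻¹(H) = 1.4855
Φ⁻¹(FA) = -1.6449
c = −½·[z(H) + z(FA)] = −0.5 × (1.4855 + (-1.6449)) = 0.0797
c > 0: the forecaster has a conservative response bias.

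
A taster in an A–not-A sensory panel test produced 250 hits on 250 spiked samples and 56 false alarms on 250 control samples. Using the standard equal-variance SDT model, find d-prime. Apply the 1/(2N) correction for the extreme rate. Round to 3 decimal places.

d-prime = 3.637

The hit rate is 250/250 = 1, so apply the 1/(2N) correction: H → 1 − 1/(2·250) = 0.99800.
z(H) = z(0.99800) = 2.8782
z(FA) = z(0.22400) = -0.7588
d' = 2.8782 − (-0.7588) = 3.6370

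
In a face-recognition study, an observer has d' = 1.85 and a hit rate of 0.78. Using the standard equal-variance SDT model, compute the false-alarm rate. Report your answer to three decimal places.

false-alarm rate = 0.141

z(hit rate) = z(0.78) = 0.7722
z(FA) = z(H) − d' = 0.7722 − 1.85 = -1.0778
false-alarm rate = Φ(-1.0778) = 0.1406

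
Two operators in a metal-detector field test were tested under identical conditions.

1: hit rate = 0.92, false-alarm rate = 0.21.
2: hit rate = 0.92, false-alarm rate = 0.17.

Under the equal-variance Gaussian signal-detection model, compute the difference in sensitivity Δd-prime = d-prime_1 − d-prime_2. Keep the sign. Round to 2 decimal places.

1: z(0.92) = 1.405, z(0.21) = -0.806, d' = 2.211
2: z(0.92) = 1.405, z(0.17) = -0.954, d' = 2.359
Δd' = d'_1 − d'_2 = 2.211 − 2.359 = -0.148
2 has the higher sensitivity.

Δd-prime = -0.15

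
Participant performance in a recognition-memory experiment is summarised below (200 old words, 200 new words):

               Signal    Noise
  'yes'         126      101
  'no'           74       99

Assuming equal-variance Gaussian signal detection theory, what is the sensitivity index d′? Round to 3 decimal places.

d′ = 0.319

H = 126/200 = 0.6300
FA = 101/200 = 0.5050
z(H) = z(0.6300) = 0.3319
z(FA) = z(0.5050) = 0.0125
d' = z(H) − z(FA) = 0.3319 − 0.0125 = 0.3194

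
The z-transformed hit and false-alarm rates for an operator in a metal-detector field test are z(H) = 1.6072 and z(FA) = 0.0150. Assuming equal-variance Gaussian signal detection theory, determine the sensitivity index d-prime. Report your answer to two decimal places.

d-prime = 1.59

d' = z(H) − z(FA) = 1.6072 − 0.0150 = 1.5922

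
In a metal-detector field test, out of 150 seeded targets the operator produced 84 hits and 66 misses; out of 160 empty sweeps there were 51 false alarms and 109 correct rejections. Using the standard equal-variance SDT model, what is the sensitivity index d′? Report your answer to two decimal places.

d′ = 0.62

H = 84/150 = 0.5600
FA = 51/160 = 0.3187
Φ⁻¹(H) = 0.1510
Φ⁻¹(FA) = -0.4713
d' = z(H) − z(FA) = 0.1510 − (-0.4713) = 0.6223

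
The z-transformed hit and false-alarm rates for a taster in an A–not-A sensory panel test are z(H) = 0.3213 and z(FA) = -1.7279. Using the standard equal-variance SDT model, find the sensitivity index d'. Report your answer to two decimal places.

d' = 2.05

d' = z(H) − z(FA) = 0.3213 − (-1.7279) = 2.0492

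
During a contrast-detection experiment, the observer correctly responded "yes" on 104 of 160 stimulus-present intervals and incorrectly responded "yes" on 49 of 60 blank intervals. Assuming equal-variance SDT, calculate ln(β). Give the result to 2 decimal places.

ln β = 0.33

H = 104/160 = 0.6500
FA = 49/60 = 0.8167
z(0.6500) = 0.385, z(0.8167) = 0.903
ln β = −½·[z(H)² − z(FA)²] = −0.5 × (0.148 − 0.815) = 0.3335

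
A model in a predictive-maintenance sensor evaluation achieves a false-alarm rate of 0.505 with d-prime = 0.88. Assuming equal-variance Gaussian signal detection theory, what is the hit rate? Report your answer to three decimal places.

z(false-alarm rate) = z(0.505) = 0.0125
z(H) = z(FA) + d' = 0.0125 + 0.88 = 0.8925
hit rate = Φ(0.8925) = 0.8139

hit rate = 0.814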